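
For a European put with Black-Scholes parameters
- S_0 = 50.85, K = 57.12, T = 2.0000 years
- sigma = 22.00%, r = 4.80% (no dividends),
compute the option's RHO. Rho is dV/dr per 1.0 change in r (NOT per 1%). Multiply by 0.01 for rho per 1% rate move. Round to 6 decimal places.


d1 = 0.0903997594; d2 = -0.2207272243
phi(d1) = 0.3973155048; exp(-qT) = 1.0000000000; exp(-rT) = 0.9084640161
N(-d2) = 0.5873475839
Rho = -K*T*exp(-rT)*N(-d2) = -57.1200 * 2.0000 * 0.9084640161 * 0.5873475839 = -60.956653

Answer: Rho = -60.956653


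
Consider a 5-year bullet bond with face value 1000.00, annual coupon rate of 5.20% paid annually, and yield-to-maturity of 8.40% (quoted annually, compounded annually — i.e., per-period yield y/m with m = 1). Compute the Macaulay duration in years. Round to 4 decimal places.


Coupon per period c = face * coupon_rate / m = 52.000000
Periods per year m = 1; per-period yield y/m = 0.084000
Number of cashflows N = 5
Cashflows (t years, CF_t, discount factor 1/(1+y/m)^(m*t), PV):
  t = 1.0000: CF_t = 52.000000, DF = 0.922509, PV = 47.970480
  t = 2.0000: CF_t = 52.000000, DF = 0.851023, PV = 44.253210
  t = 3.0000: CF_t = 52.000000, DF = 0.785077, PV = 40.823995
  t = 4.0000: CF_t = 52.000000, DF = 0.724241, PV = 37.660512
  t = 5.0000: CF_t = 1052.000000, DF = 0.668119, PV = 702.860810
Price P = sum_t PV_t = 873.569006
Macaulay numerator sum_t t * PV_t:
  t * PV_t at t = 1.0000: 47.970480
  t * PV_t at t = 2.0000: 88.506420
  t * PV_t at t = 3.0000: 122.471984
  t * PV_t at t = 4.0000: 150.642046
  t * PV_t at t = 5.0000: 3514.304051
Macaulay duration D = (sum_t t * PV_t) / P = 3923.894981 / 873.569006 = 4.491797

Answer: Macaulay duration = 4.4918 years


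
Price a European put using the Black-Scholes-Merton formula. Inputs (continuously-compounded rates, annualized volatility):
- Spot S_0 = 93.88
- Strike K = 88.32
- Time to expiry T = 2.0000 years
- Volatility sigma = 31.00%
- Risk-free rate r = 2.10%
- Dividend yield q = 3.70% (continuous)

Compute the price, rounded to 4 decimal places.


d1 = (ln(S/K) + (r - q + 0.5*sigma^2) * T) / (sigma * sqrt(T)) = 0.28546765
d2 = d1 - sigma * sqrt(T) = -0.15293856
exp(-rT) = 0.95886978; exp(-qT) = 0.92867169
P = K * exp(-rT) * N(-d2) - S_0 * exp(-qT) * N(-d1)
N(-d1) = 0.38764294; N(-d2) = 0.56077663
P = 88.3200 * 0.95886978 * 0.56077663 - 93.8800 * 0.92867169 * 0.38764294 = 13.6946

Answer: Price = 13.6946


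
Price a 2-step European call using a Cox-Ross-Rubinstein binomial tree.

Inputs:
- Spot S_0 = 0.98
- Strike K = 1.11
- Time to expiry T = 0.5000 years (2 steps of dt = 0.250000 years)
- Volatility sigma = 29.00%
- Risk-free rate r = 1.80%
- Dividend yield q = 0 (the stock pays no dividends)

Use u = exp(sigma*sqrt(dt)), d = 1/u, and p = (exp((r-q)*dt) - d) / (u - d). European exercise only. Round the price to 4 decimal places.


dt = T/N = 0.250000
u = exp(sigma*sqrt(dt)) = 1.156040; d = 1/u = 0.865022
p = (exp((r-q)*dt) - d) / (u - d) = 0.479311
Discount per step: exp(-r*dt) = 0.995510
Stock lattice S(k, i) with i counting down-moves:
  k=0: S(0,0) = 0.9800
  k=1: S(1,0) = 1.1329; S(1,1) = 0.8477
  k=2: S(2,0) = 1.3097; S(2,1) = 0.9800; S(2,2) = 0.7333
Terminal payoffs V(N, i) = max(S_T - K, 0):
  V(2,0) = 0.199699; V(2,1) = 0.000000; V(2,2) = 0.000000
Backward induction: V(k, i) = exp(-r*dt) * [p * V(k+1, i) + (1-p) * V(k+1, i+1)].
  V(1,0) = exp(-r*dt) * [p*0.199699 + (1-p)*0.000000] = 0.095288
  V(1,1) = exp(-r*dt) * [p*0.000000 + (1-p)*0.000000] = 0.000000
  V(0,0) = exp(-r*dt) * [p*0.095288 + (1-p)*0.000000] = 0.045468

Answer: Price = V(0,0) = 0.0455


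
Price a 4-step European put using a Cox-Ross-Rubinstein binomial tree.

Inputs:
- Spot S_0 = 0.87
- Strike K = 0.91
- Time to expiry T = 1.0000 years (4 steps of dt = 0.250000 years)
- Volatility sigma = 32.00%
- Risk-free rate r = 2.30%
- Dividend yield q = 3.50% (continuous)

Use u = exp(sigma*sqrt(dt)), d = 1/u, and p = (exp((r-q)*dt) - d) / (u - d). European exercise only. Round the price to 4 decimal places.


dt = T/N = 0.250000
u = exp(sigma*sqrt(dt)) = 1.173511; d = 1/u = 0.852144
p = (exp((r-q)*dt) - d) / (u - d) = 0.450764
Discount per step: exp(-r*dt) = 0.994266
Stock lattice S(k, i) with i counting down-moves:
  k=0: S(0,0) = 0.8700
  k=1: S(1,0) = 1.0210; S(1,1) = 0.7414
  k=2: S(2,0) = 1.1981; S(2,1) = 0.8700; S(2,2) = 0.6317
  k=3: S(3,0) = 1.4060; S(3,1) = 1.0210; S(3,2) = 0.7414; S(3,3) = 0.5383
  k=4: S(4,0) = 1.6499; S(4,1) = 1.1981; S(4,2) = 0.8700; S(4,3) = 0.6317; S(4,4) = 0.4587
Terminal payoffs V(N, i) = max(K - S_T, 0):
  V(4,0) = 0.000000; V(4,1) = 0.000000; V(4,2) = 0.040000; V(4,3) = 0.278250; V(4,4) = 0.451256
Backward induction: V(k, i) = exp(-r*dt) * [p * V(k+1, i) + (1-p) * V(k+1, i+1)].
  V(3,0) = exp(-r*dt) * [p*0.000000 + (1-p)*0.000000] = 0.000000
  V(3,1) = exp(-r*dt) * [p*0.000000 + (1-p)*0.040000] = 0.021843
  V(3,2) = exp(-r*dt) * [p*0.040000 + (1-p)*0.278250] = 0.169876
  V(3,3) = exp(-r*dt) * [p*0.278250 + (1-p)*0.451256] = 0.371131
  V(2,0) = exp(-r*dt) * [p*0.000000 + (1-p)*0.021843] = 0.011928
  V(2,1) = exp(-r*dt) * [p*0.021843 + (1-p)*0.169876] = 0.102557
  V(2,2) = exp(-r*dt) * [p*0.169876 + (1-p)*0.371131] = 0.278805
  V(1,0) = exp(-r*dt) * [p*0.011928 + (1-p)*0.102557] = 0.061351
  V(1,1) = exp(-r*dt) * [p*0.102557 + (1-p)*0.278805] = 0.198216
  V(0,0) = exp(-r*dt) * [p*0.061351 + (1-p)*0.198216] = 0.135739

Answer: Price = V(0,0) = 0.1357


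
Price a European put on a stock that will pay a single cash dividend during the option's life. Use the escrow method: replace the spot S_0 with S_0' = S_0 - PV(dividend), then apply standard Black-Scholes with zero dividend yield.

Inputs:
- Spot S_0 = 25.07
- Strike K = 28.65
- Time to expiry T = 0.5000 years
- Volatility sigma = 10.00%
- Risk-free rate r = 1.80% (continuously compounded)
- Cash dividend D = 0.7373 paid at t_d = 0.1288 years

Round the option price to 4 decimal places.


Answer: Price = 4.0685

Derivation:
PV(D) = D * exp(-r * t_d) = 0.7373 * 0.99768429 = 0.73559262
S_0' = S_0 - PV(D) = 25.0700 - 0.73559262 = 24.33440738
d1 = (ln(S_0'/K) + (r + sigma^2/2)*T) / (sigma*sqrt(T)) = -2.14624095
d2 = d1 - sigma*sqrt(T) = -2.21695163
exp(-rT) = 0.99104038
N(-d1) = 0.98407312; N(-d2) = 0.98668680
P = K * exp(-rT) * N(-d2) - S_0' * N(-d1) = 28.6500 * 0.99104038 * 0.98668680 - 24.33440738 * 0.98407312 = 4.0685


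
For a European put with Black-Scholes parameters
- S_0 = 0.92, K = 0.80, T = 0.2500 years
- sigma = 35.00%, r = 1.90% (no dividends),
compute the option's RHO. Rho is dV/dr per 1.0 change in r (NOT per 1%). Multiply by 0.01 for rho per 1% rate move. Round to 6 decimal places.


d1 = 0.9132825279; d2 = 0.7382825279
phi(d1) = 0.2629001383; exp(-qT) = 1.0000000000; exp(-rT) = 0.9952612634
N(-d2) = 0.2301713908
Rho = -K*T*exp(-rT)*N(-d2) = -0.8000 * 0.2500 * 0.9952612634 * 0.2301713908 = -0.045816

Answer: Rho = -0.045816


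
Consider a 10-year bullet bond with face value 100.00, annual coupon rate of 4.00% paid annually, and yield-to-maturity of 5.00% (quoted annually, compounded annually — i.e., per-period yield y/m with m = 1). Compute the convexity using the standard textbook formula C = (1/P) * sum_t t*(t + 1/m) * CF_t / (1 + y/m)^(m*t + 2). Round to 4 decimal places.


Coupon per period c = face * coupon_rate / m = 4.000000
Periods per year m = 1; per-period yield y/m = 0.050000
Number of cashflows N = 10
Cashflows (t years, CF_t, discount factor 1/(1+y/m)^(m*t), PV):
  t = 1.0000: CF_t = 4.000000, DF = 0.952381, PV = 3.809524
  t = 2.0000: CF_t = 4.000000, DF = 0.907029, PV = 3.628118
  t = 3.0000: CF_t = 4.000000, DF = 0.863838, PV = 3.455350
  t = 4.0000: CF_t = 4.000000, DF = 0.822702, PV = 3.290810
  t = 5.0000: CF_t = 4.000000, DF = 0.783526, PV = 3.134105
  t = 6.0000: CF_t = 4.000000, DF = 0.746215, PV = 2.984862
  t = 7.0000: CF_t = 4.000000, DF = 0.710681, PV = 2.842725
  t = 8.0000: CF_t = 4.000000, DF = 0.676839, PV = 2.707357
  t = 9.0000: CF_t = 4.000000, DF = 0.644609, PV = 2.578436
  t = 10.0000: CF_t = 104.000000, DF = 0.613913, PV = 63.846978
Price P = sum_t PV_t = 92.278265
Convexity numerator sum_t t*(t + 1/m) * CF_t / (1+y/m)^(m*t + 2):
  t = 1.0000: term = 6.910701
  t = 2.0000: term = 19.744859
  t = 3.0000: term = 37.609256
  t = 4.0000: term = 59.697232
  t = 5.0000: term = 85.281760
  t = 6.0000: term = 113.709013
  t = 7.0000: term = 144.392397
  t = 8.0000: term = 176.807017
  t = 9.0000: term = 210.484544
  t = 10.0000: term = 6370.220064
Convexity = (1/P) * sum = 7224.856843 / 92.278265 = 78.294242

Answer: Convexity = 78.2942


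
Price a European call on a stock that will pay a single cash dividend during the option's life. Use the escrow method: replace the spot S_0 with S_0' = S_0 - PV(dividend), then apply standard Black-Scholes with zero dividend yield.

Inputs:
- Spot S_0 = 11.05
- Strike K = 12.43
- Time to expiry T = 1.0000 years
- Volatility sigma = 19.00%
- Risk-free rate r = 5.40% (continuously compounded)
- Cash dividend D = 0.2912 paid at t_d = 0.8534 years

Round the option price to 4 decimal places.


PV(D) = D * exp(-r * t_d) = 0.2912 * 0.95496212 = 0.27808497
S_0' = S_0 - PV(D) = 11.0500 - 0.27808497 = 10.77191503
d1 = (ln(S_0'/K) + (r + sigma^2/2)*T) / (sigma*sqrt(T)) = -0.37431905
d2 = d1 - sigma*sqrt(T) = -0.56431905
exp(-rT) = 0.94743211
N(d1) = 0.35408348; N(d2) = 0.28626851
C = S_0' * N(d1) - K * exp(-rT) * N(d2) = 10.77191503 * 0.35408348 - 12.4300 * 0.94743211 * 0.28626851 = 0.4429

Answer: Price = 0.4429


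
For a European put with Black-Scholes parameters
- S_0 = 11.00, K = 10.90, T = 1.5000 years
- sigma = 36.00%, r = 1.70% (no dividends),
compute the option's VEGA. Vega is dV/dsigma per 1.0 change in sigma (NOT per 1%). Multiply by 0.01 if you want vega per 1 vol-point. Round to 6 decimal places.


Answer: Vega = 5.139666

Derivation:
d1 = 0.2990021447; d2 = -0.1419060090
phi(d1) = 0.3815018136; exp(-qT) = 1.0000000000; exp(-rT) = 0.9748223790
Vega = S * exp(-qT) * phi(d1) * sqrt(T) = 11.0000 * 1.0000000000 * 0.3815018136 * 1.2247448714 = 5.139666


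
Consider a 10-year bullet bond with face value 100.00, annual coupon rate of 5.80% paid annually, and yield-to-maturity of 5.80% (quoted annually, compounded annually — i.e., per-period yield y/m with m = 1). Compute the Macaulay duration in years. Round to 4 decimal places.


Coupon per period c = face * coupon_rate / m = 5.800000
Periods per year m = 1; per-period yield y/m = 0.058000
Number of cashflows N = 10
Cashflows (t years, CF_t, discount factor 1/(1+y/m)^(m*t), PV):
  t = 1.0000: CF_t = 5.800000, DF = 0.945180, PV = 5.482042
  t = 2.0000: CF_t = 5.800000, DF = 0.893364, PV = 5.181514
  t = 3.0000: CF_t = 5.800000, DF = 0.844390, PV = 4.897461
  t = 4.0000: CF_t = 5.800000, DF = 0.798100, PV = 4.628980
  t = 5.0000: CF_t = 5.800000, DF = 0.754348, PV = 4.375218
  t = 6.0000: CF_t = 5.800000, DF = 0.712994, PV = 4.135366
  t = 7.0000: CF_t = 5.800000, DF = 0.673908, PV = 3.908664
  t = 8.0000: CF_t = 5.800000, DF = 0.636964, PV = 3.694389
  t = 9.0000: CF_t = 5.800000, DF = 0.602045, PV = 3.491861
  t = 10.0000: CF_t = 105.800000, DF = 0.569041, PV = 60.204505
Price P = sum_t PV_t = 100.000000
Macaulay numerator sum_t t * PV_t:
  t * PV_t at t = 1.0000: 5.482042
  t * PV_t at t = 2.0000: 10.363028
  t * PV_t at t = 3.0000: 14.692383
  t * PV_t at t = 4.0000: 18.515921
  t * PV_t at t = 5.0000: 21.876088
  t * PV_t at t = 6.0000: 24.812198
  t * PV_t at t = 7.0000: 27.360647
  t * PV_t at t = 8.0000: 29.555114
  t * PV_t at t = 9.0000: 31.426752
  t * PV_t at t = 10.0000: 602.045051
Macaulay duration D = (sum_t t * PV_t) / P = 786.129222 / 100.000000 = 7.861292

Answer: Macaulay duration = 7.8613 years


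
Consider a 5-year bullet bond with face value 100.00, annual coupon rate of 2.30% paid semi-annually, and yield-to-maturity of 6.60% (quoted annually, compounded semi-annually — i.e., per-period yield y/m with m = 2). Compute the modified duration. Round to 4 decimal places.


Answer: Modified duration = 4.5682

Derivation:
Coupon per period c = face * coupon_rate / m = 1.150000
Periods per year m = 2; per-period yield y/m = 0.033000
Number of cashflows N = 10
Cashflows (t years, CF_t, discount factor 1/(1+y/m)^(m*t), PV):
  t = 0.5000: CF_t = 1.150000, DF = 0.968054, PV = 1.113262
  t = 1.0000: CF_t = 1.150000, DF = 0.937129, PV = 1.077698
  t = 1.5000: CF_t = 1.150000, DF = 0.907192, PV = 1.043270
  t = 2.0000: CF_t = 1.150000, DF = 0.878211, PV = 1.009942
  t = 2.5000: CF_t = 1.150000, DF = 0.850156, PV = 0.977679
  t = 3.0000: CF_t = 1.150000, DF = 0.822997, PV = 0.946446
  t = 3.5000: CF_t = 1.150000, DF = 0.796705, PV = 0.916211
  t = 4.0000: CF_t = 1.150000, DF = 0.771254, PV = 0.886942
  t = 4.5000: CF_t = 1.150000, DF = 0.746616, PV = 0.858608
  t = 5.0000: CF_t = 101.150000, DF = 0.722764, PV = 73.107624
Price P = sum_t PV_t = 81.937684
First compute Macaulay numerator sum_t t * PV_t:
  t * PV_t at t = 0.5000: 0.556631
  t * PV_t at t = 1.0000: 1.077698
  t * PV_t at t = 1.5000: 1.564906
  t * PV_t at t = 2.0000: 2.019885
  t * PV_t at t = 2.5000: 2.444197
  t * PV_t at t = 3.0000: 2.839338
  t * PV_t at t = 3.5000: 3.206739
  t * PV_t at t = 4.0000: 3.547768
  t * PV_t at t = 4.5000: 3.863736
  t * PV_t at t = 5.0000: 365.538122
Macaulay duration D = 386.659021 / 81.937684 = 4.718940
Modified duration = D / (1 + y/m) = 4.718940 / (1 + 0.033000) = 4.568190


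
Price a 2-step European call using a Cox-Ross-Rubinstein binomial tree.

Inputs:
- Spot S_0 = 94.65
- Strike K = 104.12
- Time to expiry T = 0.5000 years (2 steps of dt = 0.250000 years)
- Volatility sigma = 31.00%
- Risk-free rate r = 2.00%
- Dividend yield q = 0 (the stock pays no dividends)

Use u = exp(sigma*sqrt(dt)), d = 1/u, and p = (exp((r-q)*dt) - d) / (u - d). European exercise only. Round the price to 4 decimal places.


dt = T/N = 0.250000
u = exp(sigma*sqrt(dt)) = 1.167658; d = 1/u = 0.856415
p = (exp((r-q)*dt) - d) / (u - d) = 0.477432
Discount per step: exp(-r*dt) = 0.995012
Stock lattice S(k, i) with i counting down-moves:
  k=0: S(0,0) = 94.6500
  k=1: S(1,0) = 110.5188; S(1,1) = 81.0597
  k=2: S(2,0) = 129.0482; S(2,1) = 94.6500; S(2,2) = 69.4208
Terminal payoffs V(N, i) = max(S_T - K, 0):
  V(2,0) = 24.928187; V(2,1) = 0.000000; V(2,2) = 0.000000
Backward induction: V(k, i) = exp(-r*dt) * [p * V(k+1, i) + (1-p) * V(k+1, i+1)].
  V(1,0) = exp(-r*dt) * [p*24.928187 + (1-p)*0.000000] = 11.842161
  V(1,1) = exp(-r*dt) * [p*0.000000 + (1-p)*0.000000] = 0.000000
  V(0,0) = exp(-r*dt) * [p*11.842161 + (1-p)*0.000000] = 5.625631

Answer: Price = V(0,0) = 5.6256


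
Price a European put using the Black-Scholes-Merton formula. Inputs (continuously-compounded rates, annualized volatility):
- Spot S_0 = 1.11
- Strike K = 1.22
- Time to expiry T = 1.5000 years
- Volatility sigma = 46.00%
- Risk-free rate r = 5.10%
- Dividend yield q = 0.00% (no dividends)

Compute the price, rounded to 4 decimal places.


Answer: Price = 0.2587

Derivation:
d1 = (ln(S/K) + (r - q + 0.5*sigma^2) * T) / (sigma * sqrt(T)) = 0.24975771
d2 = d1 - sigma * sqrt(T) = -0.31362493
exp(-rT) = 0.92635291; exp(-qT) = 1.00000000
P = K * exp(-rT) * N(-d2) - S_0 * exp(-qT) * N(-d1)
N(-d1) = 0.40138736; N(-d2) = 0.62309704
P = 1.2200 * 0.92635291 * 0.62309704 - 1.1100 * 1.00000000 * 0.40138736 = 0.2587


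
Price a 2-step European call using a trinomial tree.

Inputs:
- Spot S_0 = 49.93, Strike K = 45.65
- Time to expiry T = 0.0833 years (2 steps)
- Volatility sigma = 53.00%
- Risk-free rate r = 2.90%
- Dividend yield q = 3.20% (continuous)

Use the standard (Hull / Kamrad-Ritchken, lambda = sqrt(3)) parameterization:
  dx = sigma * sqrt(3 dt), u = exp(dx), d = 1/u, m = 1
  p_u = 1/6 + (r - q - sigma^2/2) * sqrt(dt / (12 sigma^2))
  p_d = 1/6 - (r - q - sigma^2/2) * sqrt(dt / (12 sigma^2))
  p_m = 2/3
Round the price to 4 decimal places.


dt = T/N = 0.041650; dx = sigma*sqrt(3*dt) = 0.187346
u = exp(dx) = 1.206044; d = 1/u = 0.829157
p_u = 0.150721, p_m = 0.666667, p_d = 0.182612
Discount per step: exp(-r*dt) = 0.998793
Stock lattice S(k, j) with j the centered position index:
  k=0: S(0,+0) = 49.9300
  k=1: S(1,-1) = 41.3998; S(1,+0) = 49.9300; S(1,+1) = 60.2178
  k=2: S(2,-2) = 34.3269; S(2,-1) = 41.3998; S(2,+0) = 49.9300; S(2,+1) = 60.2178; S(2,+2) = 72.6253
Terminal payoffs V(N, j) = max(S_T - K, 0):
  V(2,-2) = 0.000000; V(2,-1) = 0.000000; V(2,+0) = 4.280000; V(2,+1) = 14.567791; V(2,+2) = 26.975323
Backward induction: V(k, j) = exp(-r*dt) * [p_u * V(k+1, j+1) + p_m * V(k+1, j) + p_d * V(k+1, j-1)]
  V(1,-1) = exp(-r*dt) * [p_u*4.280000 + p_m*0.000000 + p_d*0.000000] = 0.644307
  V(1,+0) = exp(-r*dt) * [p_u*14.567791 + p_m*4.280000 + p_d*0.000000] = 5.042911
  V(1,+1) = exp(-r*dt) * [p_u*26.975323 + p_m*14.567791 + p_d*4.280000] = 14.541615
  V(0,+0) = exp(-r*dt) * [p_u*14.541615 + p_m*5.042911 + p_d*0.644307] = 5.664481

Answer: Price = V(0,0) = 5.6645


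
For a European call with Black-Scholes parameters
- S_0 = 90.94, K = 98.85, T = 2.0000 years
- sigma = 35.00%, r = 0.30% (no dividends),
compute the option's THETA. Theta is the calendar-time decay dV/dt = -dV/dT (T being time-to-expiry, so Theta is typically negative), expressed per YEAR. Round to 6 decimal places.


Answer: Theta = -4.571958

Derivation:
d1 = 0.0911084840; d2 = -0.4038662629
phi(d1) = 0.3972899504; exp(-qT) = 1.0000000000; exp(-rT) = 0.9940179641
Theta = -S*exp(-qT)*phi(d1)*sigma/(2*sqrt(T)) - r*K*exp(-rT)*N(d2) + q*S*exp(-qT)*N(d1)
N(d1) = 0.5362968043; N(d2) = 0.3431555332; sqrt(T) = 1.4142135624
Term 1 = -90.9400 * 1.0000000000 * 0.3972899504 * 0.3500 / (2 * 1.4142135624) = -4.4708034796
Term 2 = -0.0030 * 98.8500 * 0.9940179641 * 0.3431555332 = -0.1011540248
Term 3 = 0 (no dividend yield, q = 0)
Theta = -4.4708034796 + (-0.1011540248) + (0.0000000000) = -4.571958


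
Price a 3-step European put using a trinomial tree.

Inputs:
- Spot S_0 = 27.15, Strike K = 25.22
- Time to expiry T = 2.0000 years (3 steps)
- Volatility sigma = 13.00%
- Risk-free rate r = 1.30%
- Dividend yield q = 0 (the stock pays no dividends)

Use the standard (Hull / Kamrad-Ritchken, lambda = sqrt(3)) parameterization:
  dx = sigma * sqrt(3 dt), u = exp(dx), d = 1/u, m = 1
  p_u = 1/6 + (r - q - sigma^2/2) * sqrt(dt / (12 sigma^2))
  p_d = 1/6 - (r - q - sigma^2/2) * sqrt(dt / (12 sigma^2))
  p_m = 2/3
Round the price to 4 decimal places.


dt = T/N = 0.666667; dx = sigma*sqrt(3*dt) = 0.183848
u = exp(dx) = 1.201833; d = 1/u = 0.832062
p_u = 0.174916, p_m = 0.666667, p_d = 0.158417
Discount per step: exp(-r*dt) = 0.991371
Stock lattice S(k, j) with j the centered position index:
  k=0: S(0,+0) = 27.1500
  k=1: S(1,-1) = 22.5905; S(1,+0) = 27.1500; S(1,+1) = 32.6298
  k=2: S(2,-2) = 18.7967; S(2,-1) = 22.5905; S(2,+0) = 27.1500; S(2,+1) = 32.6298; S(2,+2) = 39.2155
  k=3: S(3,-3) = 15.6400; S(3,-2) = 18.7967; S(3,-1) = 22.5905; S(3,+0) = 27.1500; S(3,+1) = 32.6298; S(3,+2) = 39.2155; S(3,+3) = 47.1305
Terminal payoffs V(N, j) = max(K - S_T, 0):
  V(3,-3) = 9.579968; V(3,-2) = 6.423296; V(3,-1) = 2.629504; V(3,+0) = 0.000000; V(3,+1) = 0.000000; V(3,+2) = 0.000000; V(3,+3) = 0.000000
Backward induction: V(k, j) = exp(-r*dt) * [p_u * V(k+1, j+1) + p_m * V(k+1, j) + p_d * V(k+1, j-1)]
  V(2,-2) = exp(-r*dt) * [p_u*2.629504 + p_m*6.423296 + p_d*9.579968] = 6.205754
  V(2,-1) = exp(-r*dt) * [p_u*0.000000 + p_m*2.629504 + p_d*6.423296] = 2.746655
  V(2,+0) = exp(-r*dt) * [p_u*0.000000 + p_m*0.000000 + p_d*2.629504] = 0.412964
  V(2,+1) = exp(-r*dt) * [p_u*0.000000 + p_m*0.000000 + p_d*0.000000] = 0.000000
  V(2,+2) = exp(-r*dt) * [p_u*0.000000 + p_m*0.000000 + p_d*0.000000] = 0.000000
  V(1,-1) = exp(-r*dt) * [p_u*0.412964 + p_m*2.746655 + p_d*6.205754] = 2.861527
  V(1,+0) = exp(-r*dt) * [p_u*0.000000 + p_m*0.412964 + p_d*2.746655] = 0.704296
  V(1,+1) = exp(-r*dt) * [p_u*0.000000 + p_m*0.000000 + p_d*0.412964] = 0.064856
  V(0,+0) = exp(-r*dt) * [p_u*0.064856 + p_m*0.704296 + p_d*2.861527] = 0.926128

Answer: Price = V(0,0) = 0.9261


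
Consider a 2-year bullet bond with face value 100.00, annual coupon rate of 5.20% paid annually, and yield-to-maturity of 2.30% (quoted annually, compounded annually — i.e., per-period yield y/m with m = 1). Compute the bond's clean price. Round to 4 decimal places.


Answer: Price = 105.6059

Derivation:
Coupon per period c = face * coupon_rate / m = 5.200000
Periods per year m = 1; per-period yield y/m = 0.023000
Number of cashflows N = 2
Cashflows (t years, CF_t, discount factor 1/(1+y/m)^(m*t), PV):
  t = 1.0000: CF_t = 5.200000, DF = 0.977517, PV = 5.083089
  t = 2.0000: CF_t = 105.200000, DF = 0.955540, PV = 100.522776
Price P = sum_t PV_t = 105.605865


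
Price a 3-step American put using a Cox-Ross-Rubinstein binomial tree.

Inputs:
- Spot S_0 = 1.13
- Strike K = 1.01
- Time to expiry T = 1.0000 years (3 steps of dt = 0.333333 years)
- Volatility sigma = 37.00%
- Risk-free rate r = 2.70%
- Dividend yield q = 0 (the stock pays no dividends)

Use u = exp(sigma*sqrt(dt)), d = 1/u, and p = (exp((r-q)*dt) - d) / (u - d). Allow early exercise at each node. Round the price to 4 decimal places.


dt = T/N = 0.333333
u = exp(sigma*sqrt(dt)) = 1.238152; d = 1/u = 0.807656
p = (exp((r-q)*dt) - d) / (u - d) = 0.467798
Discount per step: exp(-r*dt) = 0.991040
Stock lattice S(k, i) with i counting down-moves:
  k=0: S(0,0) = 1.1300
  k=1: S(1,0) = 1.3991; S(1,1) = 0.9127
  k=2: S(2,0) = 1.7323; S(2,1) = 1.1300; S(2,2) = 0.7371
  k=3: S(3,0) = 2.1449; S(3,1) = 1.3991; S(3,2) = 0.9127; S(3,3) = 0.5953
Terminal payoffs V(N, i) = max(K - S_T, 0):
  V(3,0) = 0.000000; V(3,1) = 0.000000; V(3,2) = 0.097349; V(3,3) = 0.414671
Backward induction: V(k, i) = exp(-r*dt) * [p * V(k+1, i) + (1-p) * V(k+1, i+1)]; then take max(V_cont, immediate exercise) for American.
  V(2,0) = exp(-r*dt) * [p*0.000000 + (1-p)*0.000000] = 0.000000; exercise = 0.000000; V(2,0) = max -> 0.000000
  V(2,1) = exp(-r*dt) * [p*0.000000 + (1-p)*0.097349] = 0.051345; exercise = 0.000000; V(2,1) = max -> 0.051345
  V(2,2) = exp(-r*dt) * [p*0.097349 + (1-p)*0.414671] = 0.263843; exercise = 0.272893; V(2,2) = max -> 0.272893
  V(1,0) = exp(-r*dt) * [p*0.000000 + (1-p)*0.051345] = 0.027081; exercise = 0.000000; V(1,0) = max -> 0.027081
  V(1,1) = exp(-r*dt) * [p*0.051345 + (1-p)*0.272893] = 0.167737; exercise = 0.097349; V(1,1) = max -> 0.167737
  V(0,0) = exp(-r*dt) * [p*0.027081 + (1-p)*0.167737] = 0.101025; exercise = 0.000000; V(0,0) = max -> 0.101025

Answer: Price = V(0,0) = 0.1010


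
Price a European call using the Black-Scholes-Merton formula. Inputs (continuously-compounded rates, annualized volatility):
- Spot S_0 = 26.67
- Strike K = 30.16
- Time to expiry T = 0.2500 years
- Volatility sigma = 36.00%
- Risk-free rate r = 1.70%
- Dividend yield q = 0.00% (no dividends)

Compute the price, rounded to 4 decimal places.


Answer: Price = 0.7772

Derivation:
d1 = (ln(S/K) + (r - q + 0.5*sigma^2) * T) / (sigma * sqrt(T)) = -0.56959558
d2 = d1 - sigma * sqrt(T) = -0.74959558
exp(-rT) = 0.99575902; exp(-qT) = 1.00000000
C = S_0 * exp(-qT) * N(d1) - K * exp(-rT) * N(d2)
N(d1) = 0.28447601; N(d2) = 0.22674916
C = 26.6700 * 1.00000000 * 0.28447601 - 30.1600 * 0.99575902 * 0.22674916 = 0.7772


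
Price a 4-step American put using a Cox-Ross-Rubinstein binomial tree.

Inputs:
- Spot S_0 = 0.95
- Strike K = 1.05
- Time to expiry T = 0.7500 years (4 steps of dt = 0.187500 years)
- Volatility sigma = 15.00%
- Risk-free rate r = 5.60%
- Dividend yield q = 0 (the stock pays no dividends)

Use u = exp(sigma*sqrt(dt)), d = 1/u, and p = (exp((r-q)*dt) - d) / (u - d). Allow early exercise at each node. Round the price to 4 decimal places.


dt = T/N = 0.187500
u = exp(sigma*sqrt(dt)) = 1.067108; d = 1/u = 0.937113
p = (exp((r-q)*dt) - d) / (u - d) = 0.564966
Discount per step: exp(-r*dt) = 0.989555
Stock lattice S(k, i) with i counting down-moves:
  k=0: S(0,0) = 0.9500
  k=1: S(1,0) = 1.0138; S(1,1) = 0.8903
  k=2: S(2,0) = 1.0818; S(2,1) = 0.9500; S(2,2) = 0.8343
  k=3: S(3,0) = 1.1544; S(3,1) = 1.0138; S(3,2) = 0.8903; S(3,3) = 0.7818
  k=4: S(4,0) = 1.2318; S(4,1) = 1.0818; S(4,2) = 0.9500; S(4,3) = 0.8343; S(4,4) = 0.7326
Terminal payoffs V(N, i) = max(K - S_T, 0):
  V(4,0) = 0.000000; V(4,1) = 0.000000; V(4,2) = 0.100000; V(4,3) = 0.215729; V(4,4) = 0.317360
Backward induction: V(k, i) = exp(-r*dt) * [p * V(k+1, i) + (1-p) * V(k+1, i+1)]; then take max(V_cont, immediate exercise) for American.
  V(3,0) = exp(-r*dt) * [p*0.000000 + (1-p)*0.000000] = 0.000000; exercise = 0.000000; V(3,0) = max -> 0.000000
  V(3,1) = exp(-r*dt) * [p*0.000000 + (1-p)*0.100000] = 0.043049; exercise = 0.036248; V(3,1) = max -> 0.043049
  V(3,2) = exp(-r*dt) * [p*0.100000 + (1-p)*0.215729] = 0.148776; exercise = 0.159743; V(3,2) = max -> 0.159743
  V(3,3) = exp(-r*dt) * [p*0.215729 + (1-p)*0.317360] = 0.257227; exercise = 0.268194; V(3,3) = max -> 0.268194
  V(2,0) = exp(-r*dt) * [p*0.000000 + (1-p)*0.043049] = 0.018532; exercise = 0.000000; V(2,0) = max -> 0.018532
  V(2,1) = exp(-r*dt) * [p*0.043049 + (1-p)*0.159743] = 0.092835; exercise = 0.100000; V(2,1) = max -> 0.100000
  V(2,2) = exp(-r*dt) * [p*0.159743 + (1-p)*0.268194] = 0.204762; exercise = 0.215729; V(2,2) = max -> 0.215729
  V(1,0) = exp(-r*dt) * [p*0.018532 + (1-p)*0.100000] = 0.053410; exercise = 0.036248; V(1,0) = max -> 0.053410
  V(1,1) = exp(-r*dt) * [p*0.100000 + (1-p)*0.215729] = 0.148776; exercise = 0.159743; V(1,1) = max -> 0.159743
  V(0,0) = exp(-r*dt) * [p*0.053410 + (1-p)*0.159743] = 0.098627; exercise = 0.100000; V(0,0) = max -> 0.100000

Answer: Price = V(0,0) = 0.1000


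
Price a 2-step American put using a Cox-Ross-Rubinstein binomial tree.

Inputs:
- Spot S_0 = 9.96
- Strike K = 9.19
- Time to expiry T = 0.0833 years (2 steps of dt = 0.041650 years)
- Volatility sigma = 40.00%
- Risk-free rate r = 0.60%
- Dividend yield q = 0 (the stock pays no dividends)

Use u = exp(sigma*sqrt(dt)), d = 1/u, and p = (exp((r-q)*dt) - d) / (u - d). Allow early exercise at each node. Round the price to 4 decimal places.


Answer: Price = V(0,0) = 0.1965

Derivation:
dt = T/N = 0.041650
u = exp(sigma*sqrt(dt)) = 1.085058; d = 1/u = 0.921610
p = (exp((r-q)*dt) - d) / (u - d) = 0.481132
Discount per step: exp(-r*dt) = 0.999750
Stock lattice S(k, i) with i counting down-moves:
  k=0: S(0,0) = 9.9600
  k=1: S(1,0) = 10.8072; S(1,1) = 9.1792
  k=2: S(2,0) = 11.7264; S(2,1) = 9.9600; S(2,2) = 8.4597
Terminal payoffs V(N, i) = max(K - S_T, 0):
  V(2,0) = 0.000000; V(2,1) = 0.000000; V(2,2) = 0.730328
Backward induction: V(k, i) = exp(-r*dt) * [p * V(k+1, i) + (1-p) * V(k+1, i+1)]; then take max(V_cont, immediate exercise) for American.
  V(1,0) = exp(-r*dt) * [p*0.000000 + (1-p)*0.000000] = 0.000000; exercise = 0.000000; V(1,0) = max -> 0.000000
  V(1,1) = exp(-r*dt) * [p*0.000000 + (1-p)*0.730328] = 0.378849; exercise = 0.010766; V(1,1) = max -> 0.378849
  V(0,0) = exp(-r*dt) * [p*0.000000 + (1-p)*0.378849] = 0.196523; exercise = 0.000000; V(0,0) = max -> 0.196523


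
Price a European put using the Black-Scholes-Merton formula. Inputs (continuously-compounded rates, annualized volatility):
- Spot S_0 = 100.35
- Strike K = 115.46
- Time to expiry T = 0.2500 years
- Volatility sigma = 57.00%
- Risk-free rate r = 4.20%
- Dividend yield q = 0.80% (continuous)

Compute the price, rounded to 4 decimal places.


Answer: Price = 20.4645

Derivation:
d1 = (ln(S/K) + (r - q + 0.5*sigma^2) * T) / (sigma * sqrt(T)) = -0.31981605
d2 = d1 - sigma * sqrt(T) = -0.60481605
exp(-rT) = 0.98955493; exp(-qT) = 0.99800200
P = K * exp(-rT) * N(-d2) - S_0 * exp(-qT) * N(-d1)
N(-d1) = 0.62544611; N(-d2) = 0.72734939
P = 115.4600 * 0.98955493 * 0.72734939 - 100.3500 * 0.99800200 * 0.62544611 = 20.4645


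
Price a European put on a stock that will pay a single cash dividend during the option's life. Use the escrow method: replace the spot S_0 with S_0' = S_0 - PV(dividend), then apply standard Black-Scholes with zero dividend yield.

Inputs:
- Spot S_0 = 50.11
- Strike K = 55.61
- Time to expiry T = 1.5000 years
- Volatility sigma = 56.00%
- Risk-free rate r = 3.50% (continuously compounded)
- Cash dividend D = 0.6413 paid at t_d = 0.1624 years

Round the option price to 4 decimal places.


PV(D) = D * exp(-r * t_d) = 0.6413 * 0.99433212 = 0.63766519
S_0' = S_0 - PV(D) = 50.1100 - 0.63766519 = 49.47233481
d1 = (ln(S_0'/K) + (r + sigma^2/2)*T) / (sigma*sqrt(T)) = 0.24895940
d2 = d1 - sigma*sqrt(T) = -0.43689773
exp(-rT) = 0.94885432
N(-d1) = 0.40169609; N(-d2) = 0.66890724
P = K * exp(-rT) * N(-d2) - S_0' * N(-d1) = 55.6100 * 0.94885432 * 0.66890724 - 49.47233481 * 0.40169609 = 15.4226

Answer: Price = 15.4226


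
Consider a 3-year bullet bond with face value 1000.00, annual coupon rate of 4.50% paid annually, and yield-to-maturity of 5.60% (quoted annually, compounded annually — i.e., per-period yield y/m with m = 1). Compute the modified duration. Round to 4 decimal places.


Answer: Modified duration = 2.7184

Derivation:
Coupon per period c = face * coupon_rate / m = 45.000000
Periods per year m = 1; per-period yield y/m = 0.056000
Number of cashflows N = 3
Cashflows (t years, CF_t, discount factor 1/(1+y/m)^(m*t), PV):
  t = 1.0000: CF_t = 45.000000, DF = 0.946970, PV = 42.613636
  t = 2.0000: CF_t = 45.000000, DF = 0.896752, PV = 40.353822
  t = 3.0000: CF_t = 1045.000000, DF = 0.849197, PV = 887.410444
Price P = sum_t PV_t = 970.377903
First compute Macaulay numerator sum_t t * PV_t:
  t * PV_t at t = 1.0000: 42.613636
  t * PV_t at t = 2.0000: 80.707645
  t * PV_t at t = 3.0000: 2662.231333
Macaulay duration D = 2785.552614 / 970.377903 = 2.870585
Modified duration = D / (1 + y/m) = 2.870585 / (1 + 0.056000) = 2.718357


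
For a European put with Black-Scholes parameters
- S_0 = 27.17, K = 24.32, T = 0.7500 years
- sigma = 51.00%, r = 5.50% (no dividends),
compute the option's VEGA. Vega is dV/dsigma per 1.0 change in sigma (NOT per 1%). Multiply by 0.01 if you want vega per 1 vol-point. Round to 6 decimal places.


Answer: Vega = 8.001659

Derivation:
d1 = 0.5651282538; d2 = 0.1234552979
phi(d1) = 0.3400632991; exp(-qT) = 1.0000000000; exp(-rT) = 0.9595892027
Vega = S * exp(-qT) * phi(d1) * sqrt(T) = 27.1700 * 1.0000000000 * 0.3400632991 * 0.8660254038 = 8.001659


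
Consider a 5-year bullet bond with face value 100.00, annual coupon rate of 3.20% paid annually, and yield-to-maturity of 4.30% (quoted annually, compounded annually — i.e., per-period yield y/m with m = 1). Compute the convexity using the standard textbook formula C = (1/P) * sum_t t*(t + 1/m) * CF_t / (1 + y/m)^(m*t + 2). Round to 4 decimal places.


Coupon per period c = face * coupon_rate / m = 3.200000
Periods per year m = 1; per-period yield y/m = 0.043000
Number of cashflows N = 5
Cashflows (t years, CF_t, discount factor 1/(1+y/m)^(m*t), PV):
  t = 1.0000: CF_t = 3.200000, DF = 0.958773, PV = 3.068073
  t = 2.0000: CF_t = 3.200000, DF = 0.919245, PV = 2.941585
  t = 3.0000: CF_t = 3.200000, DF = 0.881347, PV = 2.820311
  t = 4.0000: CF_t = 3.200000, DF = 0.845012, PV = 2.704038
  t = 5.0000: CF_t = 103.200000, DF = 0.810174, PV = 83.609987
Price P = sum_t PV_t = 95.143993
Convexity numerator sum_t t*(t + 1/m) * CF_t / (1+y/m)^(m*t + 2):
  t = 1.0000: term = 5.640623
  t = 2.0000: term = 16.224226
  t = 3.0000: term = 31.110693
  t = 4.0000: term = 49.713475
  t = 5.0000: term = 2305.742438
Convexity = (1/P) * sum = 2408.431455 / 95.143993 = 25.313542

Answer: Convexity = 25.3135


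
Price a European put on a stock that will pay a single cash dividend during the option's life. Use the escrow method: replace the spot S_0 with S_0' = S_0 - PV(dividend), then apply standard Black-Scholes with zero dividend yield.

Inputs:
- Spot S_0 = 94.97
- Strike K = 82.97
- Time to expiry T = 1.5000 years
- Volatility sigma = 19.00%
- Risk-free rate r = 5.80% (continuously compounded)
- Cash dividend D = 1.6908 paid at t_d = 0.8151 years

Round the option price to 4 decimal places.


PV(D) = D * exp(-r * t_d) = 1.6908 * 0.95382430 = 1.61272612
S_0' = S_0 - PV(D) = 94.9700 - 1.61272612 = 93.35727388
d1 = (ln(S_0'/K) + (r + sigma^2/2)*T) / (sigma*sqrt(T)) = 0.99711289
d2 = d1 - sigma*sqrt(T) = 0.76441136
exp(-rT) = 0.91667710
N(-d1) = 0.15935486; N(-d2) = 0.22231107
P = K * exp(-rT) * N(-d2) - S_0' * N(-d1) = 82.9700 * 0.91667710 * 0.22231107 - 93.35727388 * 0.15935486 = 2.0313

Answer: Price = 2.0313


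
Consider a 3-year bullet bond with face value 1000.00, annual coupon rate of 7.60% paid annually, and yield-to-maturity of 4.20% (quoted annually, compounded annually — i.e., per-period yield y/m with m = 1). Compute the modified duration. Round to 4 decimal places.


Answer: Modified duration = 2.6897

Derivation:
Coupon per period c = face * coupon_rate / m = 76.000000
Periods per year m = 1; per-period yield y/m = 0.042000
Number of cashflows N = 3
Cashflows (t years, CF_t, discount factor 1/(1+y/m)^(m*t), PV):
  t = 1.0000: CF_t = 76.000000, DF = 0.959693, PV = 72.936660
  t = 2.0000: CF_t = 76.000000, DF = 0.921010, PV = 69.996795
  t = 3.0000: CF_t = 1076.000000, DF = 0.883887, PV = 951.062624
Price P = sum_t PV_t = 1093.996079
First compute Macaulay numerator sum_t t * PV_t:
  t * PV_t at t = 1.0000: 72.936660
  t * PV_t at t = 2.0000: 139.993590
  t * PV_t at t = 3.0000: 2853.187871
Macaulay duration D = 3066.118121 / 1093.996079 = 2.802677
Modified duration = D / (1 + y/m) = 2.802677 / (1 + 0.042000) = 2.689710


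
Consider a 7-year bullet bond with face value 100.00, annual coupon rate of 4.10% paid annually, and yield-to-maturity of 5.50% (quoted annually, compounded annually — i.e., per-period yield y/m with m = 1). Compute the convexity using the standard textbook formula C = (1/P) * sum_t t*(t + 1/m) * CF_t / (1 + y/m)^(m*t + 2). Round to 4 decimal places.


Answer: Convexity = 42.6019

Derivation:
Coupon per period c = face * coupon_rate / m = 4.100000
Periods per year m = 1; per-period yield y/m = 0.055000
Number of cashflows N = 7
Cashflows (t years, CF_t, discount factor 1/(1+y/m)^(m*t), PV):
  t = 1.0000: CF_t = 4.100000, DF = 0.947867, PV = 3.886256
  t = 2.0000: CF_t = 4.100000, DF = 0.898452, PV = 3.683655
  t = 3.0000: CF_t = 4.100000, DF = 0.851614, PV = 3.491616
  t = 4.0000: CF_t = 4.100000, DF = 0.807217, PV = 3.309589
  t = 5.0000: CF_t = 4.100000, DF = 0.765134, PV = 3.137051
  t = 6.0000: CF_t = 4.100000, DF = 0.725246, PV = 2.973508
  t = 7.0000: CF_t = 104.100000, DF = 0.687437, PV = 71.562172
Price P = sum_t PV_t = 92.043846
Convexity numerator sum_t t*(t + 1/m) * CF_t / (1+y/m)^(m*t + 2):
  t = 1.0000: term = 6.983232
  t = 2.0000: term = 19.857532
  t = 3.0000: term = 37.644610
  t = 4.0000: term = 59.470158
  t = 5.0000: term = 84.554727
  t = 6.0000: term = 112.205326
  t = 7.0000: term = 3600.531542
Convexity = (1/P) * sum = 3921.247127 / 92.043846 = 42.601948


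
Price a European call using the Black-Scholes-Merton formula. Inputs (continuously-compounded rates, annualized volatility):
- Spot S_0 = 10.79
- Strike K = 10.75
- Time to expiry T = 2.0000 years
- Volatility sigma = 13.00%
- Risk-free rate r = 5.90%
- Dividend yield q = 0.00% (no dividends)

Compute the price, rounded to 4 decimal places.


Answer: Price = 1.5201

Derivation:
d1 = (ln(S/K) + (r - q + 0.5*sigma^2) * T) / (sigma * sqrt(T)) = 0.75396090
d2 = d1 - sigma * sqrt(T) = 0.57011314
exp(-rT) = 0.88869605; exp(-qT) = 1.00000000
C = S_0 * exp(-qT) * N(d1) - K * exp(-rT) * N(d2)
N(d1) = 0.77456365; N(d2) = 0.71569952
C = 10.7900 * 1.00000000 * 0.77456365 - 10.7500 * 0.88869605 * 0.71569952 = 1.5201


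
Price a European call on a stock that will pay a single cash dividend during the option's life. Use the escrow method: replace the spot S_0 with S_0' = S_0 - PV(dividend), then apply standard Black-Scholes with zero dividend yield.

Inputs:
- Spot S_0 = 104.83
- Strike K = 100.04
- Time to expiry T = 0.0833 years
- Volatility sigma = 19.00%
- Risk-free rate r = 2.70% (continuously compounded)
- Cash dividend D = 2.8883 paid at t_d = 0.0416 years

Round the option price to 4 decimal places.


PV(D) = D * exp(-r * t_d) = 2.8883 * 0.99887743 = 2.88505768
S_0' = S_0 - PV(D) = 104.8300 - 2.88505768 = 101.94494232
d1 = (ln(S_0'/K) + (r + sigma^2/2)*T) / (sigma*sqrt(T)) = 0.41240986
d2 = d1 - sigma*sqrt(T) = 0.35757256
exp(-rT) = 0.99775343
N(d1) = 0.65998048; N(d2) = 0.63966839
C = S_0' * N(d1) - K * exp(-rT) * N(d2) = 101.94494232 * 0.65998048 - 100.0400 * 0.99775343 * 0.63966839 = 3.4330

Answer: Price = 3.4330


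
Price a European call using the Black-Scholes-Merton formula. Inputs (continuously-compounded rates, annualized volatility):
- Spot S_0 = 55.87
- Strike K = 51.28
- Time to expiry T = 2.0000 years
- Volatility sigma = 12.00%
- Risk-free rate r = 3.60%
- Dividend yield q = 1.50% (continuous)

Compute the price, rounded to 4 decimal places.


d1 = (ln(S/K) + (r - q + 0.5*sigma^2) * T) / (sigma * sqrt(T)) = 0.83748991
d2 = d1 - sigma * sqrt(T) = 0.66778428
exp(-rT) = 0.93053090; exp(-qT) = 0.97044553
C = S_0 * exp(-qT) * N(d1) - K * exp(-rT) * N(d2)
N(d1) = 0.79884138; N(d2) = 0.74786435
C = 55.8700 * 0.97044553 * 0.79884138 - 51.2800 * 0.93053090 * 0.74786435 = 7.6259

Answer: Price = 7.6259


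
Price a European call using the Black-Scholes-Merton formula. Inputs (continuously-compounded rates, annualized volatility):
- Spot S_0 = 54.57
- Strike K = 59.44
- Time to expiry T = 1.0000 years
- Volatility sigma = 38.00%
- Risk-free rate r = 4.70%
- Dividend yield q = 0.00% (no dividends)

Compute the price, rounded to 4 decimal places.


Answer: Price = 7.3565

Derivation:
d1 = (ln(S/K) + (r - q + 0.5*sigma^2) * T) / (sigma * sqrt(T)) = 0.08872863
d2 = d1 - sigma * sqrt(T) = -0.29127137
exp(-rT) = 0.95408740; exp(-qT) = 1.00000000
C = S_0 * exp(-qT) * N(d1) - K * exp(-rT) * N(d2)
N(d1) = 0.53535121; N(d2) = 0.38542189
C = 54.5700 * 1.00000000 * 0.53535121 - 59.4400 * 0.95408740 * 0.38542189 = 7.3565


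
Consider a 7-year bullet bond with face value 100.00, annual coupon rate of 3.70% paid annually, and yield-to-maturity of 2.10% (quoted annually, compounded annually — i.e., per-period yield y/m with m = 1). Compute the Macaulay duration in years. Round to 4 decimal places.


Answer: Macaulay duration = 6.3333 years

Derivation:
Coupon per period c = face * coupon_rate / m = 3.700000
Periods per year m = 1; per-period yield y/m = 0.021000
Number of cashflows N = 7
Cashflows (t years, CF_t, discount factor 1/(1+y/m)^(m*t), PV):
  t = 1.0000: CF_t = 3.700000, DF = 0.979432, PV = 3.623898
  t = 2.0000: CF_t = 3.700000, DF = 0.959287, PV = 3.549362
  t = 3.0000: CF_t = 3.700000, DF = 0.939556, PV = 3.476358
  t = 4.0000: CF_t = 3.700000, DF = 0.920231, PV = 3.404856
  t = 5.0000: CF_t = 3.700000, DF = 0.901304, PV = 3.334825
  t = 6.0000: CF_t = 3.700000, DF = 0.882766, PV = 3.266234
  t = 7.0000: CF_t = 103.700000, DF = 0.864609, PV = 89.659964
Price P = sum_t PV_t = 110.315497
Macaulay numerator sum_t t * PV_t:
  t * PV_t at t = 1.0000: 3.623898
  t * PV_t at t = 2.0000: 7.098723
  t * PV_t at t = 3.0000: 10.429074
  t * PV_t at t = 4.0000: 13.619424
  t * PV_t at t = 5.0000: 16.674124
  t * PV_t at t = 6.0000: 19.597403
  t * PV_t at t = 7.0000: 627.619750
Macaulay duration D = (sum_t t * PV_t) / P = 698.662396 / 110.315497 = 6.333311


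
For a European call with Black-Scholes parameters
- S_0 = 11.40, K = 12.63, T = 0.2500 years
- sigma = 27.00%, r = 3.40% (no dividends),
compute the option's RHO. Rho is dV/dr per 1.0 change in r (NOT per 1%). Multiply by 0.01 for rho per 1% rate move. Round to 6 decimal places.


d1 = -0.6285117108; d2 = -0.7635117108
phi(d1) = 0.3274394854; exp(-qT) = 1.0000000000; exp(-rT) = 0.9915360229
N(d2) = 0.2225791405
Rho = K*T*exp(-rT)*N(d2) = 12.6300 * 0.2500 * 0.9915360229 * 0.2225791405 = 0.696845

Answer: Rho = 0.696845


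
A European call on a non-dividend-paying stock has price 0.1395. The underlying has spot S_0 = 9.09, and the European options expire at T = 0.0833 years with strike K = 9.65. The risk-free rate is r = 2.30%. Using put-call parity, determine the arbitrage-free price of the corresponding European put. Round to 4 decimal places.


Answer: Put price = 0.6810

Derivation:
Put-call parity: C - P = S_0 * exp(-qT) - K * exp(-rT).
S_0 * exp(-qT) = 9.0900 * 1.00000000 = 9.09000000
K * exp(-rT) = 9.6500 * 0.99808593 = 9.63152926
P = C - S*exp(-qT) + K*exp(-rT)
P = 0.1395 - 9.09000000 + 9.63152926 = 0.6810


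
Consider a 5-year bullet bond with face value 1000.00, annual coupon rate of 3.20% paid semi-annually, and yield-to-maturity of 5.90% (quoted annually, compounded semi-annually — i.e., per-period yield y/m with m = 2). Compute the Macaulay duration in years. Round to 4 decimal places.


Coupon per period c = face * coupon_rate / m = 16.000000
Periods per year m = 2; per-period yield y/m = 0.029500
Number of cashflows N = 10
Cashflows (t years, CF_t, discount factor 1/(1+y/m)^(m*t), PV):
  t = 0.5000: CF_t = 16.000000, DF = 0.971345, PV = 15.541525
  t = 1.0000: CF_t = 16.000000, DF = 0.943512, PV = 15.096187
  t = 1.5000: CF_t = 16.000000, DF = 0.916476, PV = 14.663611
  t = 2.0000: CF_t = 16.000000, DF = 0.890214, PV = 14.243430
  t = 2.5000: CF_t = 16.000000, DF = 0.864706, PV = 13.835289
  t = 3.0000: CF_t = 16.000000, DF = 0.839928, PV = 13.438843
  t = 3.5000: CF_t = 16.000000, DF = 0.815860, PV = 13.053757
  t = 4.0000: CF_t = 16.000000, DF = 0.792482, PV = 12.679706
  t = 4.5000: CF_t = 16.000000, DF = 0.769773, PV = 12.316373
  t = 5.0000: CF_t = 1016.000000, DF = 0.747716, PV = 759.679135
Price P = sum_t PV_t = 884.547855
Macaulay numerator sum_t t * PV_t:
  t * PV_t at t = 0.5000: 7.770763
  t * PV_t at t = 1.0000: 15.096187
  t * PV_t at t = 1.5000: 21.995416
  t * PV_t at t = 2.0000: 28.486860
  t * PV_t at t = 2.5000: 34.588222
  t * PV_t at t = 3.0000: 40.316529
  t * PV_t at t = 3.5000: 45.688150
  t * PV_t at t = 4.0000: 50.718823
  t * PV_t at t = 4.5000: 55.423677
  t * PV_t at t = 5.0000: 3798.395675
Macaulay duration D = (sum_t t * PV_t) / P = 4098.480301 / 884.547855 = 4.633418

Answer: Macaulay duration = 4.6334 years
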